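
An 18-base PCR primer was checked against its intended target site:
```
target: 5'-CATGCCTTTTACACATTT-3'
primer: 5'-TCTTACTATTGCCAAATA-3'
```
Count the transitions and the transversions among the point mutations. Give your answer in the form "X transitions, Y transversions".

Transitions (purine↔purine or pyrimidine↔pyrimidine): 1 C→T, 11 A→G.
Transversions (purine↔pyrimidine): 2 A→C, 4 G→T, 5 C→A, 8 T→A, 13 A→C, 14 C→A, 16 T→A, 18 T→A.

2 transitions, 8 transversions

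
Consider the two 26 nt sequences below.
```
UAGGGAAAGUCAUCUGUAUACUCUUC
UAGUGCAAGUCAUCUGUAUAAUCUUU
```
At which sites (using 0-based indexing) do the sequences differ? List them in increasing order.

3, 5, 20, 25

Scanning 0-based: 3: G/U; 5: A/C; 20: C/A; 25: C/U.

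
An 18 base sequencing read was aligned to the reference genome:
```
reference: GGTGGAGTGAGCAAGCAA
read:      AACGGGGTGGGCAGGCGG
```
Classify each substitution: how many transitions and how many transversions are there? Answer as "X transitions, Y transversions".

Transitions (purine↔purine or pyrimidine↔pyrimidine): 1 G→A, 2 G→A, 3 T→C, 6 A→G, 10 A→G, 14 A→G, 17 A→G, 18 A→G.
Transversions (purine↔pyrimidine): none.

8 transitions, 0 transversions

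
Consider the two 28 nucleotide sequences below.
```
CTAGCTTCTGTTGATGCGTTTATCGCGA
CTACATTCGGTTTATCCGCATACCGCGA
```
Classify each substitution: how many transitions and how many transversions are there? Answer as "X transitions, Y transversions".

2 transitions, 6 transversions

Transitions (purine↔purine or pyrimidine↔pyrimidine): 19 T→C, 23 T→C.
Transversions (purine↔pyrimidine): 4 G→C, 5 C→A, 9 T→G, 13 G→T, 16 G→C, 20 T→A.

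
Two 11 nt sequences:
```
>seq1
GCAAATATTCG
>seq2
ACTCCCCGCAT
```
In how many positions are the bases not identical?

Comparing position by position, 10 positions differ: 1 (G/A), 3 (A/T), 4 (A/C), 5 (A/C), 6 (T/C), 7 (A/C), 8 (T/G), 9 (T/C), 10 (C/A), 11 (G/T).

10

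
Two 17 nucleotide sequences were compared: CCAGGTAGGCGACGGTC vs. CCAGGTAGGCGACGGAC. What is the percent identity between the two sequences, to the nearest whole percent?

Mismatch at position 16 (1-based): 1 of 17.
Identical positions: 16/17 = 94.12% → 94%.

94%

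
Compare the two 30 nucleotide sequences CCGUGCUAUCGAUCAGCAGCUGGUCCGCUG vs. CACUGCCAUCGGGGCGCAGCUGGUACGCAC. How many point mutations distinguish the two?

10

Comparing position by position, 10 positions differ: 2 (C/A), 3 (G/C), 7 (U/C), 12 (A/G), 13 (U/G), 14 (C/G), 15 (A/C), 25 (C/A), 29 (U/A), 30 (G/C).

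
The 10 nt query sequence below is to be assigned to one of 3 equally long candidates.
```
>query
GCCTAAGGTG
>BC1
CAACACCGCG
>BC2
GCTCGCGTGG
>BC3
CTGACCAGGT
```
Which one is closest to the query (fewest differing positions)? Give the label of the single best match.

BC1 differs at 7 positions; BC2 differs at 6 positions; BC3 differs at 9 positions. The closest is BC2.

BC2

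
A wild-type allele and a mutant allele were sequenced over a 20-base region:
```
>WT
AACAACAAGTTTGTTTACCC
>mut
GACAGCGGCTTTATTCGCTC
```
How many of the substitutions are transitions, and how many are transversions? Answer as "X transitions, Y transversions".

8 transitions, 1 transversion

Transitions (purine↔purine or pyrimidine↔pyrimidine): 1 A→G, 5 A→G, 7 A→G, 8 A→G, 13 G→A, 16 T→C, 17 A→G, 19 C→T.
Transversions (purine↔pyrimidine): 9 G→C.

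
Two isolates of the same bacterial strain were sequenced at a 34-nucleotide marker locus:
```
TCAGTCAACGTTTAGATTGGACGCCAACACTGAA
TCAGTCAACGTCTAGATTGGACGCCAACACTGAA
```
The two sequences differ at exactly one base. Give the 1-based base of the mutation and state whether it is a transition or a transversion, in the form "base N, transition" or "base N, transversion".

base 12, transition

The sequences differ only at base 12: T→C (pyrimidine→pyrimidine), a transition.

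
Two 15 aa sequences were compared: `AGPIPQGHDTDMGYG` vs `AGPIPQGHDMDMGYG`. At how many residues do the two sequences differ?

The sequences differ at residues 10 (1-based) — 1 in total.

1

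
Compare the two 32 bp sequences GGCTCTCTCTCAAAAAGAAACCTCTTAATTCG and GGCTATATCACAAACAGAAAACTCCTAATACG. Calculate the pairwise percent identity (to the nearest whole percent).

Mismatches at positions 5, 7, 10, 15, 21, 25, 30 (1-based): 7 of 32.
Identical positions: 25/32 = 78.12% → 78%.

78%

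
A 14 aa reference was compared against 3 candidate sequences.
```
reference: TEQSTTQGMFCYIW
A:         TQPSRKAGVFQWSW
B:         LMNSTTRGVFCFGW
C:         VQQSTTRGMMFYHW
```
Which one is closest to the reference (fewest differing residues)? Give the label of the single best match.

C

Hamming distances to reference — A: 9; B: 7; C: 6.
Smallest is C with 6 mismatches.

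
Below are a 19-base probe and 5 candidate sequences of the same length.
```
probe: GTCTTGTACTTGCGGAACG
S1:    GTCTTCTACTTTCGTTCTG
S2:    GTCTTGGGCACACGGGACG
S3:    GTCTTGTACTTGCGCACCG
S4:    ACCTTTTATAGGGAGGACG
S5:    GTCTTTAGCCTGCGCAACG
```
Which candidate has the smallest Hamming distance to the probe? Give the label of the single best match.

S3

S1 differs at 6 sites; S2 differs at 6 sites; S3 differs at 2 sites; S4 differs at 9 sites; S5 differs at 5 sites. The closest is S3.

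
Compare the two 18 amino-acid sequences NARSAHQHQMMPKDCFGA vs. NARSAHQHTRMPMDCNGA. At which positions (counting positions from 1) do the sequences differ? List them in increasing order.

9, 10, 13, 16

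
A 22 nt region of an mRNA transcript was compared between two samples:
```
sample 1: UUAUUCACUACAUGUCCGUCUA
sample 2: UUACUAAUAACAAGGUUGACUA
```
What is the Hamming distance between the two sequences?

9

The sequences differ at sites 4, 6, 8, 9, 13, 15, 16, 17, 19 (1-based) — 9 in total.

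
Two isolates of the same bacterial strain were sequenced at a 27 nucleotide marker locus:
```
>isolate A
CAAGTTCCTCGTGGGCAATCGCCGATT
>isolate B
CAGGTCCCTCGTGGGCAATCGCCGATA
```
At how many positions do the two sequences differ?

3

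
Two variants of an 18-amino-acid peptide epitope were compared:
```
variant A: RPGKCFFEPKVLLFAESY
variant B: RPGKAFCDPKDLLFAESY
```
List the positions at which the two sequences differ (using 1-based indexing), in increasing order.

5, 7, 8, 11

Differences at position 5 (C→A), position 7 (F→C), position 8 (E→D), position 11 (V→D).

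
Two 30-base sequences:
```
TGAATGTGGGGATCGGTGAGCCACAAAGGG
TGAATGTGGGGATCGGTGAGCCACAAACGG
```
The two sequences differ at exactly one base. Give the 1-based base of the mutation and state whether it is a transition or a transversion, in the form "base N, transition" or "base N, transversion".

base 28, transversion

Base 28 changes G→C. G is a purine and C is a pyrimidine, so this is a transversion.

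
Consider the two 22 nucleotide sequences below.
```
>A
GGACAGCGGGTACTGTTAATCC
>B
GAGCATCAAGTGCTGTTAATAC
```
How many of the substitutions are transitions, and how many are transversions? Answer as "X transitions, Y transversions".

5 transitions, 2 transversions

Transitions (purine↔purine or pyrimidine↔pyrimidine): 2 G→A, 3 A→G, 8 G→A, 9 G→A, 12 A→G.
Transversions (purine↔pyrimidine): 6 G→T, 21 C→A.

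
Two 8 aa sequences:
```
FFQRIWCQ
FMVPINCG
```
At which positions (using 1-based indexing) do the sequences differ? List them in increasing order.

2, 3, 4, 6, 8

Differences at position 2 (F→M), position 3 (Q→V), position 4 (R→P), position 6 (W→N), position 8 (Q→G).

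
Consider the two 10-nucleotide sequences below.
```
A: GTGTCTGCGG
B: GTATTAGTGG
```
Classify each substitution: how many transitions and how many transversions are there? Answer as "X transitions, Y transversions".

3 transitions, 1 transversion

Transitions (purine↔purine or pyrimidine↔pyrimidine): 3 G→A, 5 C→T, 8 C→T.
Transversions (purine↔pyrimidine): 6 T→A.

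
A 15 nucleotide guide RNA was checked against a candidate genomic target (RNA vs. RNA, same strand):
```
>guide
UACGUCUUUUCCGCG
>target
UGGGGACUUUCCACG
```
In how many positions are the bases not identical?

6

Mismatches (1-based): position 2: A→G; position 3: C→G; position 5: U→G; position 6: C→A; position 7: U→C; position 13: G→A.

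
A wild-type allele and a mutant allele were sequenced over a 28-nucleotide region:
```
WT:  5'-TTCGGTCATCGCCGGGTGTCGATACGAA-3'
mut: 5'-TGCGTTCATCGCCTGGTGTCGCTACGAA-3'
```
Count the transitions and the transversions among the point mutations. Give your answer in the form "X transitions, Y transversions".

0 transitions, 4 transversions

Mismatches (1-based):
base 2: T→G (pyrimidine→purine, transversion)
base 5: G→T (purine→pyrimidine, transversion)
base 14: G→T (purine→pyrimidine, transversion)
base 22: A→C (purine→pyrimidine, transversion)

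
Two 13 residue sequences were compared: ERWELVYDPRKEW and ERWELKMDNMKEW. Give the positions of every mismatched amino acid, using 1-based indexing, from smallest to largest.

Scanning 1-based: 6: V/K; 7: Y/M; 9: P/N; 10: R/M.

6, 7, 9, 10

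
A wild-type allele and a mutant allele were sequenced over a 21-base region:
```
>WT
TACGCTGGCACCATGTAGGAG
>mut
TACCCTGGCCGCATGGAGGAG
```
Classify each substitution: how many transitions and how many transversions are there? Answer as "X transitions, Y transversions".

Mismatches (1-based):
base 4: G→C (purine→pyrimidine, transversion)
base 10: A→C (purine→pyrimidine, transversion)
base 11: C→G (pyrimidine→purine, transversion)
base 16: T→G (pyrimidine→purine, transversion)

0 transitions, 4 transversions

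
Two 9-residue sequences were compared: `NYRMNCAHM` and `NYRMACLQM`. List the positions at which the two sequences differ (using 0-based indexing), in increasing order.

4, 6, 7

Scanning 0-based: 4: N/A; 6: A/L; 7: H/Q.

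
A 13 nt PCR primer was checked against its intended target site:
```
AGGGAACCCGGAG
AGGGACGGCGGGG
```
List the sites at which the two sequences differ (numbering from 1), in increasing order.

Scanning 1-based: 6: A/C; 7: C/G; 8: C/G; 12: A/G.

6, 7, 8, 12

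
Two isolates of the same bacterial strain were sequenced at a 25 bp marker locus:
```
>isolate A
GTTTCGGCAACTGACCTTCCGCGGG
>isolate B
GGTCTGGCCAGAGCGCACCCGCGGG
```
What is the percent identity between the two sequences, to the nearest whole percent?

60%

10 positions differ (2, 4, 5, 9, 11, 12, 14, 15, 17, 18), so 15 of 25 match: 15/25 = 60%.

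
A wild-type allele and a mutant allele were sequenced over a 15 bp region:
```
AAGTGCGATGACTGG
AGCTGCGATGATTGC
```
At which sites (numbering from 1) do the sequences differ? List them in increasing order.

2, 3, 12, 15

Differences at site 2 (A→G), site 3 (G→C), site 12 (C→T), site 15 (G→C).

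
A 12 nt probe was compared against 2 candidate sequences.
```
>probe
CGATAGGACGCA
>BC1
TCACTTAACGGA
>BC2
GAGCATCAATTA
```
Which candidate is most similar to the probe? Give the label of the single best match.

Hamming distances to probe — BC1: 7; BC2: 9.
Smallest is BC1 with 7 mismatches.

BC1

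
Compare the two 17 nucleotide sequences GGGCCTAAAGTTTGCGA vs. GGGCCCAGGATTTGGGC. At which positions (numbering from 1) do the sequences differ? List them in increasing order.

6, 8, 9, 10, 15, 17

Differences at position 6 (T→C), position 8 (A→G), position 9 (A→G), position 10 (G→A), position 15 (C→G), position 17 (A→C).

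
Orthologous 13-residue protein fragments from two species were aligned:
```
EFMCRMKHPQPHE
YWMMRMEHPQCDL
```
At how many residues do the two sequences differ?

7

Mismatches (1-based): residue 1: E→Y; residue 2: F→W; residue 4: C→M; residue 7: K→E; residue 11: P→C; residue 12: H→D; residue 13: E→L.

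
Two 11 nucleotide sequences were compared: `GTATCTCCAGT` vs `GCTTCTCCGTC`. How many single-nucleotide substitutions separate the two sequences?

5

Comparing position by position, 5 bases differ: 2 (T/C), 3 (A/T), 9 (A/G), 10 (G/T), 11 (T/C).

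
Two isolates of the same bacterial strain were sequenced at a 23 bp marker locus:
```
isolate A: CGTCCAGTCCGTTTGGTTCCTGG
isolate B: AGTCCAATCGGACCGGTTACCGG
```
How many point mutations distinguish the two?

8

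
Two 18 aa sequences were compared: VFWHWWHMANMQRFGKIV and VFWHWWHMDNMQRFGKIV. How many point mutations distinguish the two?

Mismatches (1-based): position 9: A→D.

1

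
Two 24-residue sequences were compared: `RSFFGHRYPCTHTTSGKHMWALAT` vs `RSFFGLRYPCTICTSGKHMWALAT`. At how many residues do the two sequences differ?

3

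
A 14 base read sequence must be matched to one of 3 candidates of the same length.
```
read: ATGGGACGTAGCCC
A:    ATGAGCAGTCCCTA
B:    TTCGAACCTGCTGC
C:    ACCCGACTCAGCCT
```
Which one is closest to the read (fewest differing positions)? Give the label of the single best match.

C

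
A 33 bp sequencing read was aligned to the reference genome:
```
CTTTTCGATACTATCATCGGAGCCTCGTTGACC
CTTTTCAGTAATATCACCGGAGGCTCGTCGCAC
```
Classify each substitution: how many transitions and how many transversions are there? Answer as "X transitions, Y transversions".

4 transitions, 4 transversions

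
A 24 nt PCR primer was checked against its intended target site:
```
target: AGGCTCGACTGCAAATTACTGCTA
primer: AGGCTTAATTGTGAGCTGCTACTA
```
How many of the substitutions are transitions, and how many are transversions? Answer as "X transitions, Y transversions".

9 transitions, 0 transversions

Transitions (purine↔purine or pyrimidine↔pyrimidine): 6 C→T, 7 G→A, 9 C→T, 12 C→T, 13 A→G, 15 A→G, 16 T→C, 18 A→G, 21 G→A.
Transversions (purine↔pyrimidine): none.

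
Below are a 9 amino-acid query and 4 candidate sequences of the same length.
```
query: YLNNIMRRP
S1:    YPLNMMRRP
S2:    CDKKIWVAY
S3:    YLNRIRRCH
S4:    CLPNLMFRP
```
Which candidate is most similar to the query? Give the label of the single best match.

S1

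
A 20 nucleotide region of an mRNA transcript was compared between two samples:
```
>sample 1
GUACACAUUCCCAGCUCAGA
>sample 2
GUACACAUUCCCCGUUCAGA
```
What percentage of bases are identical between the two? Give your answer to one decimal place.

90.0%

Mismatches at positions 13, 15 (1-based): 2 of 20.
Identical positions: 18/20 = 90% → 90.0%.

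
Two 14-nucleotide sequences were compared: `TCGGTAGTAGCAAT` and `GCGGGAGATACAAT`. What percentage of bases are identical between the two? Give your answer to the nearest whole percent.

64%

5 positions differ (1, 5, 8, 9, 10), so 9 of 14 match: 9/14 = 64.29%.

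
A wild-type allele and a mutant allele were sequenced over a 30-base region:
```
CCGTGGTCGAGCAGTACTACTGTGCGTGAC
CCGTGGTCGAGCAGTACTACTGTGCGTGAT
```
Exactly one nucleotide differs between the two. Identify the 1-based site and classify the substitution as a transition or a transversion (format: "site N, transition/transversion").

site 30, transition

Site 30 changes C→T. C is a pyrimidine and T is a pyrimidine, so this is a transition.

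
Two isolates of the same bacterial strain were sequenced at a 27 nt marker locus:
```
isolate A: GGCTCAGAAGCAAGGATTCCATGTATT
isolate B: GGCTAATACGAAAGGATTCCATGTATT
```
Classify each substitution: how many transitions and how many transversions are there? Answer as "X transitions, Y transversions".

Transitions (purine↔purine or pyrimidine↔pyrimidine): none.
Transversions (purine↔pyrimidine): 5 C→A, 7 G→T, 9 A→C, 11 C→A.

0 transitions, 4 transversions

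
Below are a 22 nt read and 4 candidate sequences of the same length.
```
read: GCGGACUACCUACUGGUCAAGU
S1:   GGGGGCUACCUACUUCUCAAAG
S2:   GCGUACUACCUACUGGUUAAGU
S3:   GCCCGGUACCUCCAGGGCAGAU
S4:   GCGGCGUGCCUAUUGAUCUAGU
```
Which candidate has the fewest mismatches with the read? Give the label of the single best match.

S1 differs at 6 sites; S2 differs at 2 sites; S3 differs at 9 sites; S4 differs at 6 sites. The closest is S2.

S2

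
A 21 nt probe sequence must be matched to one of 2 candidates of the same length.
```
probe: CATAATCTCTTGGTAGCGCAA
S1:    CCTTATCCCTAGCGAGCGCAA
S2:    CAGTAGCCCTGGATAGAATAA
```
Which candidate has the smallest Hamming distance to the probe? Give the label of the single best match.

S1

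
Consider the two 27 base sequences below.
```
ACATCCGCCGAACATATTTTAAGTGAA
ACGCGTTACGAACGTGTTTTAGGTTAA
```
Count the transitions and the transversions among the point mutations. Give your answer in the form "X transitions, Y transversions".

6 transitions, 4 transversions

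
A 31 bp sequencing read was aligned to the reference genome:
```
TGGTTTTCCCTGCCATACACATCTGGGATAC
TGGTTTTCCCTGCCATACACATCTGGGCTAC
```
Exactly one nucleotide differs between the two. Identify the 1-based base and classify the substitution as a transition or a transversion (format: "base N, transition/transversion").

base 28, transversion

The sequences differ only at base 28: A→C (purine→pyrimidine), a transversion.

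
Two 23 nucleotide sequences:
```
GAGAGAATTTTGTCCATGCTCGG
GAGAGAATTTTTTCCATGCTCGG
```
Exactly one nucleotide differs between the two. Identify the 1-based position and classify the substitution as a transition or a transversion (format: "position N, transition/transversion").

Position 12 changes G→T. G is a purine and T is a pyrimidine, so this is a transversion.

position 12, transversion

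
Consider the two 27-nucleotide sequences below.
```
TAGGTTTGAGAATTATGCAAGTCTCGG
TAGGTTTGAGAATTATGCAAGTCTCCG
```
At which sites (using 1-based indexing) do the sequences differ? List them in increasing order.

26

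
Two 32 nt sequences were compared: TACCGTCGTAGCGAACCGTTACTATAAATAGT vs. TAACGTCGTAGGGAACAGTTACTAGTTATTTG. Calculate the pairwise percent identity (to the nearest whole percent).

9 positions differ (3, 12, 17, 25, 26, 27, 30, 31, 32), so 23 of 32 match: 23/32 = 71.88%.

72%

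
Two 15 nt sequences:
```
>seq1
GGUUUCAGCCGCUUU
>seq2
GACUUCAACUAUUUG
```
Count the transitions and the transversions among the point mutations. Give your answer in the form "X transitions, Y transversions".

Mismatches (1-based):
site 2: G→A (purine→purine, transition)
site 3: U→C (pyrimidine→pyrimidine, transition)
site 8: G→A (purine→purine, transition)
site 10: C→U (pyrimidine→pyrimidine, transition)
site 11: G→A (purine→purine, transition)
site 12: C→U (pyrimidine→pyrimidine, transition)
site 15: U→G (pyrimidine→purine, transversion)

6 transitions, 1 transversion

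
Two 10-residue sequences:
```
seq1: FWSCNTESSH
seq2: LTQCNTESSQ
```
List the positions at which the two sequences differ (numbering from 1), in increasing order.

Scanning 1-based: 1: F/L; 2: W/T; 3: S/Q; 10: H/Q.

1, 2, 3, 10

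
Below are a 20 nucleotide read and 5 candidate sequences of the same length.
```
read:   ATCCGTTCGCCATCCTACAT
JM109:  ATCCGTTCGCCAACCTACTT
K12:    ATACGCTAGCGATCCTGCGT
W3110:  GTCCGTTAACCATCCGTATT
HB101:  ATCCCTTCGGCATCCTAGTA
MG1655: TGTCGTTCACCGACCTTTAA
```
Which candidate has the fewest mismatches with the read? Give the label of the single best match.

JM109

JM109 differs at 2 positions; K12 differs at 6 positions; W3110 differs at 7 positions; HB101 differs at 5 positions; MG1655 differs at 9 positions. The closest is JM109.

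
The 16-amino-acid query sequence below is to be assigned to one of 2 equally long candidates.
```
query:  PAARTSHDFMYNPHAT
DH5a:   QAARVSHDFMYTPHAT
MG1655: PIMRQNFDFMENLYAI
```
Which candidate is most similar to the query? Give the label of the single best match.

Hamming distances to query — DH5a: 3; MG1655: 9.
Smallest is DH5a with 3 mismatches.

DH5a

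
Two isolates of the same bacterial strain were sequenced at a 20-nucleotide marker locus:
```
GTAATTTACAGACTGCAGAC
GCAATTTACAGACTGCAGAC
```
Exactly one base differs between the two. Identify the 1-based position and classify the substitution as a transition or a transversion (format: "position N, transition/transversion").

position 2, transition

Position 2 changes T→C. T is a pyrimidine and C is a pyrimidine, so this is a transition.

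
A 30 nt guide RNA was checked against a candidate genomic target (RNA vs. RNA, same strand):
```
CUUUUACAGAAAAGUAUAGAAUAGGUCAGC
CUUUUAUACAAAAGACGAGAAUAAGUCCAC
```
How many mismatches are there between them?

8

Comparing position by position, 8 positions differ: 7 (C/U), 9 (G/C), 15 (U/A), 16 (A/C), 17 (U/G), 24 (G/A), 28 (A/C), 29 (G/A).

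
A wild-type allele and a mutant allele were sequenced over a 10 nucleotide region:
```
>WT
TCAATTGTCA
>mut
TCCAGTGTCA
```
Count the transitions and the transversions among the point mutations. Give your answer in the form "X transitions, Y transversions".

0 transitions, 2 transversions

Mismatches (1-based):
base 3: A→C (purine→pyrimidine, transversion)
base 5: T→G (pyrimidine→purine, transversion)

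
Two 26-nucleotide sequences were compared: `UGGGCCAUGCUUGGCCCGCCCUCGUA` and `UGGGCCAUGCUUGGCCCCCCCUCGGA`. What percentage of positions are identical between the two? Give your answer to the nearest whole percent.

92%

2 positions differ (18, 25), so 24 of 26 match: 24/26 = 92.31%.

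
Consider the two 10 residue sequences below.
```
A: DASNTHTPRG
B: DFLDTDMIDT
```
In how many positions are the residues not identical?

Comparing position by position, 8 positions differ: 2 (A/F), 3 (S/L), 4 (N/D), 6 (H/D), 7 (T/M), 8 (P/I), 9 (R/D), 10 (G/T).

8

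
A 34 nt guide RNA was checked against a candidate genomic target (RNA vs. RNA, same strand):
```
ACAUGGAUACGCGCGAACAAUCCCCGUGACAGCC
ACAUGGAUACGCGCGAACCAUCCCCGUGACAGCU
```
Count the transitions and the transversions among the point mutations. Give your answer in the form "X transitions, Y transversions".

1 transition, 1 transversion

Transitions (purine↔purine or pyrimidine↔pyrimidine): 34 C→U.
Transversions (purine↔pyrimidine): 19 A→C.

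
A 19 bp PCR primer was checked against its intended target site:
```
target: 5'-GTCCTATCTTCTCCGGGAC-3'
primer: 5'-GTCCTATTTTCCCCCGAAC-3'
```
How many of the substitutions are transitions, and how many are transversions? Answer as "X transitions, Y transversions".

3 transitions, 1 transversion

Transitions (purine↔purine or pyrimidine↔pyrimidine): 8 C→T, 12 T→C, 17 G→A.
Transversions (purine↔pyrimidine): 15 G→C.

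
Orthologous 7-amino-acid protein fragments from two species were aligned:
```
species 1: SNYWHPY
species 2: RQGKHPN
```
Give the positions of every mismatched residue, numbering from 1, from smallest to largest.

1, 2, 3, 4, 7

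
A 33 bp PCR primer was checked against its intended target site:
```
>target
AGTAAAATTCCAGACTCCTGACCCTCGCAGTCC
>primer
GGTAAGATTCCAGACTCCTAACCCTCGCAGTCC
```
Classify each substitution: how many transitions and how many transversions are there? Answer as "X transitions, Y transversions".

3 transitions, 0 transversions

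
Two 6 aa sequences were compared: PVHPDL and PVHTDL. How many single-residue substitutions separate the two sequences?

Comparing position by position, 1 position differs: 4 (P/T).

1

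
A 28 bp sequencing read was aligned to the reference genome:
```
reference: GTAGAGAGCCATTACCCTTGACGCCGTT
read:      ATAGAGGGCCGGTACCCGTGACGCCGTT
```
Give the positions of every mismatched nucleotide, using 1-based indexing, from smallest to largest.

1, 7, 11, 12, 18

Scanning 1-based: 1: G/A; 7: A/G; 11: A/G; 12: T/G; 18: T/G.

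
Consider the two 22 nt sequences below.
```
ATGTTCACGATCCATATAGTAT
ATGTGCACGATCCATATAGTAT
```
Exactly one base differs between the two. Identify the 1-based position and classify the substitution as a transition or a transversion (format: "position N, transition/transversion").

position 5, transversion

The sequences differ only at position 5: T→G (pyrimidine→purine), a transversion.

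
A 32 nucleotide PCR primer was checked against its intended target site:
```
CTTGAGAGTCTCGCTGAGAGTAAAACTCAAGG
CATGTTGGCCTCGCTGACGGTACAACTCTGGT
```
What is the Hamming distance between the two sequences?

11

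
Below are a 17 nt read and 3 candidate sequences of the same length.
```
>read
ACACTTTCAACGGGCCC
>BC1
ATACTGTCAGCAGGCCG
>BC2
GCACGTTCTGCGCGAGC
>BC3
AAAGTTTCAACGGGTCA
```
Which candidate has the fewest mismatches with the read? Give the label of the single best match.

Hamming distances to read — BC1: 5; BC2: 7; BC3: 4.
Smallest is BC3 with 4 mismatches.

BC3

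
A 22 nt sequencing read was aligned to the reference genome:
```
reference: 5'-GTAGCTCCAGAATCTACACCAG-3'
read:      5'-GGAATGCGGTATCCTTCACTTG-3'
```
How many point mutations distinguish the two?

12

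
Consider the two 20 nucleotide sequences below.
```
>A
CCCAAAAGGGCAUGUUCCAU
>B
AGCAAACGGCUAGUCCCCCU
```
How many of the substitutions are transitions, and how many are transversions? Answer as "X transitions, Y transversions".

3 transitions, 7 transversions

Mismatches (1-based):
position 1: C→A (pyrimidine→purine, transversion)
position 2: C→G (pyrimidine→purine, transversion)
position 7: A→C (purine→pyrimidine, transversion)
position 10: G→C (purine→pyrimidine, transversion)
position 11: C→U (pyrimidine→pyrimidine, transition)
position 13: U→G (pyrimidine→purine, transversion)
position 14: G→U (purine→pyrimidine, transversion)
position 15: U→C (pyrimidine→pyrimidine, transition)
position 16: U→C (pyrimidine→pyrimidine, transition)
position 19: A→C (purine→pyrimidine, transversion)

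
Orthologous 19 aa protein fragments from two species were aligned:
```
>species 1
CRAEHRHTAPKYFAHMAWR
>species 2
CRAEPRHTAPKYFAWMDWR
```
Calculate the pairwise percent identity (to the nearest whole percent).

3 positions differ (5, 15, 17), so 16 of 19 match: 16/19 = 84.21%.

84%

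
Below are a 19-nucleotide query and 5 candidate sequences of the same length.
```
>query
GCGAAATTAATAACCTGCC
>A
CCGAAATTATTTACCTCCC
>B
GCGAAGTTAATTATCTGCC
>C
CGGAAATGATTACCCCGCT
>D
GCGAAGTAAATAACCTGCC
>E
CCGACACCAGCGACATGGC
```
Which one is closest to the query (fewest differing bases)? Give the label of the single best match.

D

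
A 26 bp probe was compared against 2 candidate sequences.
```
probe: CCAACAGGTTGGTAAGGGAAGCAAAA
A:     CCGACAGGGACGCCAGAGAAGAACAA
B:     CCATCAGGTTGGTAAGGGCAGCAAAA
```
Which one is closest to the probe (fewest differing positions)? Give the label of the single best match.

A differs at 9 positions; B differs at 2 positions. The closest is B.

B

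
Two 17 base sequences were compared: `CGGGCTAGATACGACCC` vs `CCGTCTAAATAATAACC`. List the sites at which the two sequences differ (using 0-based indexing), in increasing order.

Differences at site 1 (G→C), site 3 (G→T), site 7 (G→A), site 11 (C→A), site 12 (G→T), site 14 (C→A).

1, 3, 7, 11, 12, 14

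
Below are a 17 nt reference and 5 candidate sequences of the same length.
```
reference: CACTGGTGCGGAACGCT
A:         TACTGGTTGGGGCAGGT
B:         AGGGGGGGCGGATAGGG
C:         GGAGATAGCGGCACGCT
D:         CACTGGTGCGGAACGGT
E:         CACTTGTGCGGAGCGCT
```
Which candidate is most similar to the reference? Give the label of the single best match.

A differs at 7 sites; B differs at 9 sites; C differs at 8 sites; D differs at 1 site; E differs at 2 sites. The closest is D.

D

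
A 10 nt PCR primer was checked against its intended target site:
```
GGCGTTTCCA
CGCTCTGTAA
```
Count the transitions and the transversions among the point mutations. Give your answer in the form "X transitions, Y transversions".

2 transitions, 4 transversions

Mismatches (1-based):
position 1: G→C (purine→pyrimidine, transversion)
position 4: G→T (purine→pyrimidine, transversion)
position 5: T→C (pyrimidine→pyrimidine, transition)
position 7: T→G (pyrimidine→purine, transversion)
position 8: C→T (pyrimidine→pyrimidine, transition)
position 9: C→A (pyrimidine→purine, transversion)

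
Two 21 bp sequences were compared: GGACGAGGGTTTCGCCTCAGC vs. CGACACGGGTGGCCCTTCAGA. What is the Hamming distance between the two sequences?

8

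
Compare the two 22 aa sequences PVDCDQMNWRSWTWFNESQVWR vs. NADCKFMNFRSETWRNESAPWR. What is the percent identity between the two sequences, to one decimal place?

9 positions differ (1, 2, 5, 6, 9, 12, 15, 19, 20), so 13 of 22 match: 13/22 = 59.09%.

59.1%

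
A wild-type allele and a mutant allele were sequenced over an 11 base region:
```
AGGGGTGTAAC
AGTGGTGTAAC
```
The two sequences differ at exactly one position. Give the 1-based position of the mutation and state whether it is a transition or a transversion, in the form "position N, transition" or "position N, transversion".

The sequences differ only at position 3: G→T (purine→pyrimidine), a transversion.

position 3, transversion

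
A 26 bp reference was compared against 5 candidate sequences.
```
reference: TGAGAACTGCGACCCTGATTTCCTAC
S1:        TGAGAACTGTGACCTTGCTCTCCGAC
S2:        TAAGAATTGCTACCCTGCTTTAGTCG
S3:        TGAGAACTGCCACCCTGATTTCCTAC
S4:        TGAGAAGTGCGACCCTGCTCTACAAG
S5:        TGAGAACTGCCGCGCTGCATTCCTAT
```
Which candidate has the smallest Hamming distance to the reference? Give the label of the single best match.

S3

Hamming distances to reference — S1: 5; S2: 8; S3: 1; S4: 6; S5: 6.
Smallest is S3 with 1 mismatch.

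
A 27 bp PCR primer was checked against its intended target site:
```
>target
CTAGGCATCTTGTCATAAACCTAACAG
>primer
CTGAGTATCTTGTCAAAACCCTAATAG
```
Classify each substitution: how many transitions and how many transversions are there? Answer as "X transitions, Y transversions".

4 transitions, 2 transversions

Transitions (purine↔purine or pyrimidine↔pyrimidine): 3 A→G, 4 G→A, 6 C→T, 25 C→T.
Transversions (purine↔pyrimidine): 16 T→A, 19 A→C.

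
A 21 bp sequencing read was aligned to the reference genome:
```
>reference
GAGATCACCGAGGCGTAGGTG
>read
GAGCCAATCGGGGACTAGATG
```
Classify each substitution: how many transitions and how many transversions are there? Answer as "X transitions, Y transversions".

Transitions (purine↔purine or pyrimidine↔pyrimidine): 5 T→C, 8 C→T, 11 A→G, 19 G→A.
Transversions (purine↔pyrimidine): 4 A→C, 6 C→A, 14 C→A, 15 G→C.

4 transitions, 4 transversions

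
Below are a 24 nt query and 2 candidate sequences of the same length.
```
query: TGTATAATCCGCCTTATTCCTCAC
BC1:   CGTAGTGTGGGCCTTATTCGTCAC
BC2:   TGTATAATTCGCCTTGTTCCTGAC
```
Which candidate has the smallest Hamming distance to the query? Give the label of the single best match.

BC2

Hamming distances to query — BC1: 7; BC2: 3.
Smallest is BC2 with 3 mismatches.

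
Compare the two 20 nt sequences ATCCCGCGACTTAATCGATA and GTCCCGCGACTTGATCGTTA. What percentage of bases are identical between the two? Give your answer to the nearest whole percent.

85%

Mismatches at positions 1, 13, 18 (1-based): 3 of 20.
Identical positions: 17/20 = 85% → 85%.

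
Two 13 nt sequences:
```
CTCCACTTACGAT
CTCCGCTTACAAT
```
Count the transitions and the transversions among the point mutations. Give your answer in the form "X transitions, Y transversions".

Transitions (purine↔purine or pyrimidine↔pyrimidine): 5 A→G, 11 G→A.
Transversions (purine↔pyrimidine): none.

2 transitions, 0 transversions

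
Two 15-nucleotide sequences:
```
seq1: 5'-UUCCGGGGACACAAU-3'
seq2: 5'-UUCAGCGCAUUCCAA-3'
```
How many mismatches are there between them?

7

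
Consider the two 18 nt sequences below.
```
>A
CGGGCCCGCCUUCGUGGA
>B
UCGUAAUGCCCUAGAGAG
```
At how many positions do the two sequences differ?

11

Comparing position by position, 11 positions differ: 1 (C/U), 2 (G/C), 4 (G/U), 5 (C/A), 6 (C/A), 7 (C/U), 11 (U/C), 13 (C/A), 15 (U/A), 17 (G/A), 18 (A/G).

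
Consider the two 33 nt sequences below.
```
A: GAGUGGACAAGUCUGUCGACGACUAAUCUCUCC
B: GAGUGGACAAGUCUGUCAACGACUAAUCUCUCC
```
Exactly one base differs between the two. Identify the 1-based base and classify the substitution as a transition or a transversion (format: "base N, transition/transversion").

base 18, transition

Base 18 changes G→A. G is a purine and A is a purine, so this is a transition.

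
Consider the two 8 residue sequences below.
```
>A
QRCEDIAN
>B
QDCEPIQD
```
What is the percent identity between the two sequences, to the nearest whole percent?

4 positions differ (2, 5, 7, 8), so 4 of 8 match: 4/8 = 50%.

50%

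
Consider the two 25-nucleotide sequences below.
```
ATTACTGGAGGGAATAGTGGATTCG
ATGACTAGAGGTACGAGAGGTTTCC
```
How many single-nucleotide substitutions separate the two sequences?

8

Comparing position by position, 8 sites differ: 3 (T/G), 7 (G/A), 12 (G/T), 14 (A/C), 15 (T/G), 18 (T/A), 21 (A/T), 25 (G/C).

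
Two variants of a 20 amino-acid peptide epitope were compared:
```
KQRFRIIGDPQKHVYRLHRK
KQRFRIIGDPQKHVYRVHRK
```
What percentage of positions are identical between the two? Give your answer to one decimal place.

Mismatch at position 17 (1-based): 1 of 20.
Identical positions: 19/20 = 95% → 95.0%.

95.0%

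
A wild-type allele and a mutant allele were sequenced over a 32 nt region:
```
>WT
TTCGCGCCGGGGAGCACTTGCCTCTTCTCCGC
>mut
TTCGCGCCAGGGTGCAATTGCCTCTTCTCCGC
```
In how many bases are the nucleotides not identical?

The sequences differ at bases 9, 13, 17 (1-based) — 3 in total.

3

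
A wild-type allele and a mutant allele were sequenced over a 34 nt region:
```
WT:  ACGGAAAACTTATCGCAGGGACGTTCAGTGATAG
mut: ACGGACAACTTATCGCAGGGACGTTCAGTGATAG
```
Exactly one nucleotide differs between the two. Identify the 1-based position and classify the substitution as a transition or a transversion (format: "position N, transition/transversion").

The sequences differ only at position 6: A→C (purine→pyrimidine), a transversion.

position 6, transversion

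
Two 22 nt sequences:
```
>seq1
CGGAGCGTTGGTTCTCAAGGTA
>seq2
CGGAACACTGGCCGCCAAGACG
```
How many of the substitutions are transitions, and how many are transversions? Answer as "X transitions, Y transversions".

9 transitions, 1 transversion

Mismatches (1-based):
base 5: G→A (purine→purine, transition)
base 7: G→A (purine→purine, transition)
base 8: T→C (pyrimidine→pyrimidine, transition)
base 12: T→C (pyrimidine→pyrimidine, transition)
base 13: T→C (pyrimidine→pyrimidine, transition)
base 14: C→G (pyrimidine→purine, transversion)
base 15: T→C (pyrimidine→pyrimidine, transition)
base 20: G→A (purine→purine, transition)
base 21: T→C (pyrimidine→pyrimidine, transition)
base 22: A→G (purine→purine, transition)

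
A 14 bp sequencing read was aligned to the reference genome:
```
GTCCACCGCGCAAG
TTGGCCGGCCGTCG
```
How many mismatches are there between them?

Comparing position by position, 9 bases differ: 1 (G/T), 3 (C/G), 4 (C/G), 5 (A/C), 7 (C/G), 10 (G/C), 11 (C/G), 12 (A/T), 13 (A/C).

9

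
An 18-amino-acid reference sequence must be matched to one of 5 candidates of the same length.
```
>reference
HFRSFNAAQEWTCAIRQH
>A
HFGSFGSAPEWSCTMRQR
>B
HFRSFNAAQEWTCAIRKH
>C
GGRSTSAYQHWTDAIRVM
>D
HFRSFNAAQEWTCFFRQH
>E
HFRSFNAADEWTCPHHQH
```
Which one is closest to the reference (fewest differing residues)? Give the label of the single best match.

B

A differs at 8 residues; B differs at 1 residue; C differs at 9 residues; D differs at 2 residues; E differs at 4 residues. The closest is B.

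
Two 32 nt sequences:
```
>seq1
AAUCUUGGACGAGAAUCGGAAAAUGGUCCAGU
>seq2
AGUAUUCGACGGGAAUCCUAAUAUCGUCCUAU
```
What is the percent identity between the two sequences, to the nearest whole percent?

Mismatches at positions 2, 4, 7, 12, 18, 19, 22, 25, 30, 31 (1-based): 10 of 32.
Identical positions: 22/32 = 68.75% → 69%.

69%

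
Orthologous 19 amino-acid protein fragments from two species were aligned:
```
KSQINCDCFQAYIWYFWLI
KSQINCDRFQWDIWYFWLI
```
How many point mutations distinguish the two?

Mismatches (1-based): residue 8: C→R; residue 11: A→W; residue 12: Y→D.

3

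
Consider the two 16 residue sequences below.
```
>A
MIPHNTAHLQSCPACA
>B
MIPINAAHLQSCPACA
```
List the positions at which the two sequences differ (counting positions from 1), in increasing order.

Scanning 1-based: 4: H/I; 6: T/A.

4, 6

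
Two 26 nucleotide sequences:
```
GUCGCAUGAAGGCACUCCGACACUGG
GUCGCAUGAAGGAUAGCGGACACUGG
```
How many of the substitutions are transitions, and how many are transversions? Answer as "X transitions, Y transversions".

0 transitions, 5 transversions

Mismatches (1-based):
position 13: C→A (pyrimidine→purine, transversion)
position 14: A→U (purine→pyrimidine, transversion)
position 15: C→A (pyrimidine→purine, transversion)
position 16: U→G (pyrimidine→purine, transversion)
position 18: C→G (pyrimidine→purine, transversion)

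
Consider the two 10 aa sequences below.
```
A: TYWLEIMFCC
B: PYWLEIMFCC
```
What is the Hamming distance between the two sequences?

The sequences differ at positions 1 (1-based) — 1 in total.

1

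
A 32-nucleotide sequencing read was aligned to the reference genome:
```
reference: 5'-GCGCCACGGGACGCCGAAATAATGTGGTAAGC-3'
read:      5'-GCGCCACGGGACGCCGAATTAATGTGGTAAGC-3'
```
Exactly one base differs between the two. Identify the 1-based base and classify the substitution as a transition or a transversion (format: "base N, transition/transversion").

The sequences differ only at base 19: A→T (purine→pyrimidine), a transversion.

base 19, transversion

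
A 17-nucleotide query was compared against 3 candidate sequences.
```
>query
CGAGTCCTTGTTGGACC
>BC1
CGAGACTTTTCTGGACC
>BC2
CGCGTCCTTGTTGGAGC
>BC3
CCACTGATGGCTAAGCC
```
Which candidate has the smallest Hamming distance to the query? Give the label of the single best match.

BC2

Hamming distances to query — BC1: 4; BC2: 2; BC3: 9.
Smallest is BC2 with 2 mismatches.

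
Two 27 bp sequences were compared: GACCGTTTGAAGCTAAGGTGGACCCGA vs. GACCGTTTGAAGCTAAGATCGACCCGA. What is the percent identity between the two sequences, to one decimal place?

92.6%

Mismatches at positions 18, 20 (1-based): 2 of 27.
Identical positions: 25/27 = 92.59% → 92.6%.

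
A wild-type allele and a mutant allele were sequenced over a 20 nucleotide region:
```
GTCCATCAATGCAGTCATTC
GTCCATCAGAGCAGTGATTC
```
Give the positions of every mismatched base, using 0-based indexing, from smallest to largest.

Scanning 0-based: 8: A/G; 9: T/A; 15: C/G.

8, 9, 15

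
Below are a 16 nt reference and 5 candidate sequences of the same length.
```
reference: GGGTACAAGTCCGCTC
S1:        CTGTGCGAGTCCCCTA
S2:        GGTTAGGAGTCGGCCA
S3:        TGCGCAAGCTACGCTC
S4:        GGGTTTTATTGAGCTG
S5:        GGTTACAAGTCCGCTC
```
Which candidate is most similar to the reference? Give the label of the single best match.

S5

S1 differs at 6 positions; S2 differs at 6 positions; S3 differs at 8 positions; S4 differs at 7 positions; S5 differs at 1 position. The closest is S5.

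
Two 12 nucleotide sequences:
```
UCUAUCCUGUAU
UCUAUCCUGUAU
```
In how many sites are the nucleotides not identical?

0

No positions differ; the sequences are identical.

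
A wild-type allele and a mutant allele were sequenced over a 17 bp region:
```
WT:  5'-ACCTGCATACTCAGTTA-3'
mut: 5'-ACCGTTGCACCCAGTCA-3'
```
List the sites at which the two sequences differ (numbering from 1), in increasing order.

4, 5, 6, 7, 8, 11, 16

Scanning 1-based: 4: T/G; 5: G/T; 6: C/T; 7: A/G; 8: T/C; 11: T/C; 16: T/C.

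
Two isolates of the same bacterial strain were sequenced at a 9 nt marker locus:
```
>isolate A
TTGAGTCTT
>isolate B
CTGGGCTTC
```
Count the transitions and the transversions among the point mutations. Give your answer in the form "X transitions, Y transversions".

Transitions (purine↔purine or pyrimidine↔pyrimidine): 1 T→C, 4 A→G, 6 T→C, 7 C→T, 9 T→C.
Transversions (purine↔pyrimidine): none.

5 transitions, 0 transversions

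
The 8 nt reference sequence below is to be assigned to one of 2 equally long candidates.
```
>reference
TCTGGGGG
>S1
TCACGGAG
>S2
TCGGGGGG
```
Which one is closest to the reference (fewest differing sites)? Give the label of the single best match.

S2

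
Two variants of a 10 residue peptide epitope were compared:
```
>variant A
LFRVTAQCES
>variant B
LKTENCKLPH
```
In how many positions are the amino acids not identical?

9

The sequences differ at positions 2, 3, 4, 5, 6, 7, 8, 9, 10 (1-based) — 9 in total.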